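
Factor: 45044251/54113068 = 2^( - 2)*7^1*89^( - 1)*1153^1  *5581^1*152003^( - 1) 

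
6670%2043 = 541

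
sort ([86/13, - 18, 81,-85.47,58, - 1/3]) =[ -85.47, - 18, - 1/3,86/13, 58,81]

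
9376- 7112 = 2264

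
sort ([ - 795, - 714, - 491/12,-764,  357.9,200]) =[ - 795, - 764 , - 714,-491/12,200, 357.9]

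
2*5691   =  11382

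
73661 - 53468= 20193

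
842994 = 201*4194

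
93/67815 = 31/22605 = 0.00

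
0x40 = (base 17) 3D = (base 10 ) 64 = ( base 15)44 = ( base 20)34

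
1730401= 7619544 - 5889143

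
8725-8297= 428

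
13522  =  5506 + 8016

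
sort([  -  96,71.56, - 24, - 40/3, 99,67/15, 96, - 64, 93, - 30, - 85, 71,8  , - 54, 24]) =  [ - 96, - 85, - 64, - 54, - 30,-24, - 40/3 , 67/15,8,  24, 71, 71.56,93, 96, 99] 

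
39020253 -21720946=17299307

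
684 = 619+65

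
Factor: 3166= 2^1*1583^1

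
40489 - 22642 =17847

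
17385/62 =280 + 25/62 = 280.40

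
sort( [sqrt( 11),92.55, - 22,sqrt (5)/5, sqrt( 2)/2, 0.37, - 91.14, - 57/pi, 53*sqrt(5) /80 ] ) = [ - 91.14, - 22,-57/pi  ,  0.37,sqrt( 5)/5, sqrt( 2)/2,53*sqrt(5)/80, sqrt(11 ), 92.55] 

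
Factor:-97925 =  - 5^2*3917^1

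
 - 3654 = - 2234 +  - 1420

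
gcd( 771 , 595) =1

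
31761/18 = 1764 + 1/2= 1764.50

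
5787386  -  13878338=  - 8090952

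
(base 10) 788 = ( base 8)1424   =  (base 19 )239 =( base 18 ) 27e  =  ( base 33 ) nt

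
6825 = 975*7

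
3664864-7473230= - 3808366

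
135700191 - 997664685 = -861964494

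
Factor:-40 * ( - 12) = 480  =  2^5*3^1*5^1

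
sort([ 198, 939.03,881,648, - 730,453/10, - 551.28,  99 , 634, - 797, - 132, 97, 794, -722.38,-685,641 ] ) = [ - 797, - 730, - 722.38, -685, - 551.28, - 132 , 453/10,  97,  99, 198, 634,  641, 648, 794 , 881,939.03 ] 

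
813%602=211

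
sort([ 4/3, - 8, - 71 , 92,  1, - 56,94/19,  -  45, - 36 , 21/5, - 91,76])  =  [ - 91, - 71  , - 56, - 45, - 36,-8,1,4/3  ,  21/5,94/19, 76,92 ] 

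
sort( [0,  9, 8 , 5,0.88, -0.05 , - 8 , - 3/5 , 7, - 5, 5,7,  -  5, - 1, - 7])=[-8,-7, - 5 , - 5, - 1 , - 3/5,- 0.05,0,0.88,5 , 5, 7,7,8, 9] 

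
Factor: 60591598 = 2^1*30295799^1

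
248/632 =31/79 = 0.39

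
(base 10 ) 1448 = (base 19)404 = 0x5a8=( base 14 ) 756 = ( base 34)18K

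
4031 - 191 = 3840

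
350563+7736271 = 8086834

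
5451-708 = 4743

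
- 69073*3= - 207219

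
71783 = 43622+28161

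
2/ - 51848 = -1/25924 = -0.00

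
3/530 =3/530 = 0.01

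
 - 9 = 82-91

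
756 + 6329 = 7085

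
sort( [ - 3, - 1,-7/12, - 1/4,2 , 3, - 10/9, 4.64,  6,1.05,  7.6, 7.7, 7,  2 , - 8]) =[-8 , - 3, - 10/9 ,-1,- 7/12,-1/4, 1.05,2,2,3,4.64,  6,7,7.6,  7.7]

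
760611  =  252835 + 507776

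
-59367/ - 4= 14841+3/4 = 14841.75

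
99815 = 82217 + 17598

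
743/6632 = 743/6632 = 0.11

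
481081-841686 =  - 360605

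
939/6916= 939/6916 = 0.14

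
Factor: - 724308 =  - 2^2*3^1 *13^1*4643^1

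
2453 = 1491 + 962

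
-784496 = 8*(  -  98062)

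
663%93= 12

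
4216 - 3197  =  1019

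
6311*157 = 990827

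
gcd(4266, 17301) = 237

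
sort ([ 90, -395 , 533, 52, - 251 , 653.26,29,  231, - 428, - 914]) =[ - 914,-428, - 395  , - 251, 29, 52,90, 231, 533,653.26]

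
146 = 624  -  478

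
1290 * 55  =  70950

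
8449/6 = 1408  +  1/6 = 1408.17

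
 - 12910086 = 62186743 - 75096829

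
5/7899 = 5/7899 = 0.00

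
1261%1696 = 1261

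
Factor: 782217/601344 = 333/256 = 2^( - 8 ) * 3^2*37^1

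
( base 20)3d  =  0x49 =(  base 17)45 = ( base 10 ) 73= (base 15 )4D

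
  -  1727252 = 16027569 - 17754821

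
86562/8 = 10820 + 1/4 = 10820.25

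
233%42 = 23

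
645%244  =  157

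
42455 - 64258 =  - 21803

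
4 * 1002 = 4008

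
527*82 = 43214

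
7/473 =7/473 = 0.01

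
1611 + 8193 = 9804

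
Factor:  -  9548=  - 2^2*7^1*11^1*31^1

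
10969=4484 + 6485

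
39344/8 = 4918 = 4918.00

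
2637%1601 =1036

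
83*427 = 35441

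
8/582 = 4/291 = 0.01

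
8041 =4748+3293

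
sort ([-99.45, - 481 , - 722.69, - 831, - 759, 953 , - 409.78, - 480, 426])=[ - 831, - 759,  -  722.69, - 481, - 480, - 409.78, - 99.45,426,953 ] 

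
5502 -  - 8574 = 14076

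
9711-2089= 7622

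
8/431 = 8/431 = 0.02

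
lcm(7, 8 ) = 56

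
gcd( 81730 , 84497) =1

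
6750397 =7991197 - 1240800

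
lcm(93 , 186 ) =186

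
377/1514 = 377/1514 =0.25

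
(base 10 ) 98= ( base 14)70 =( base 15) 68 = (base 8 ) 142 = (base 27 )3h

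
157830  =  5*31566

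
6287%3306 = 2981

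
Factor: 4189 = 59^1*71^1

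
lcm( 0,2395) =0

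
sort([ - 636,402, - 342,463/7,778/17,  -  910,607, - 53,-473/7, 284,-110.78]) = [ - 910, - 636, - 342,- 110.78, - 473/7,  -  53, 778/17,  463/7,284 , 402,607] 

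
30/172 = 15/86=0.17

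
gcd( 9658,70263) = 1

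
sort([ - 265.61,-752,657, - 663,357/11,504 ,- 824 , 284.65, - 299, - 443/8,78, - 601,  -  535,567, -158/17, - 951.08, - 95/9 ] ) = [- 951.08, - 824, - 752, - 663, - 601, - 535, - 299, - 265.61, - 443/8,-95/9,-158/17, 357/11,78,284.65,  504,567,657] 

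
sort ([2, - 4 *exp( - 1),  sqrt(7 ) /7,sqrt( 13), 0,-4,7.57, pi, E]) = [ - 4, - 4*exp( - 1),0,sqrt( 7)/7,2,E,pi, sqrt(13),7.57] 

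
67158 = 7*9594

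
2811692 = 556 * 5057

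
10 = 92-82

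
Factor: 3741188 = 2^2*11^1*85027^1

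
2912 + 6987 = 9899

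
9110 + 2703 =11813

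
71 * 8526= 605346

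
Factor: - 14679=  - 3^2*7^1  *233^1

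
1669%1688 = 1669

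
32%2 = 0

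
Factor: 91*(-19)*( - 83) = 7^1*13^1*19^1*83^1 = 143507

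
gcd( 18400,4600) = 4600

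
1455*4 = 5820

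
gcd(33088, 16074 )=94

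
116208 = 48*2421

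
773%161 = 129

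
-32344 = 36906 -69250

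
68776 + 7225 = 76001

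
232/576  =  29/72 = 0.40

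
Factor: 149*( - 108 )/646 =-8046/323 = - 2^1*3^3*17^( - 1 )*19^( - 1)*149^1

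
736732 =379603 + 357129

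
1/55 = 1/55 = 0.02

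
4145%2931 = 1214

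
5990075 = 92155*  65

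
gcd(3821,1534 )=1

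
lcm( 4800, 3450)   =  110400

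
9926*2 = 19852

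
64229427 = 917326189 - 853096762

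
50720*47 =2383840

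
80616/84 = 959 + 5/7 =959.71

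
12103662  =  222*54521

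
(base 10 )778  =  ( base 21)1G1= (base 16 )30a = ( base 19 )22i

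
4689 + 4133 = 8822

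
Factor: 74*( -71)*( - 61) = 320494 = 2^1*37^1 * 61^1*71^1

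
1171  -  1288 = - 117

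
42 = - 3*( - 14) 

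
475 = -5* ( - 95)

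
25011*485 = 12130335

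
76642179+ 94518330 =171160509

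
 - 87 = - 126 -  -39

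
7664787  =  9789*783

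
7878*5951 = 46881978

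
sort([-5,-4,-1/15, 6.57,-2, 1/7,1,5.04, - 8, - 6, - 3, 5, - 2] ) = [  -  8, - 6, - 5, - 4, - 3,-2 , - 2  ,-1/15, 1/7,1,5, 5.04, 6.57]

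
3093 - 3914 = - 821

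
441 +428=869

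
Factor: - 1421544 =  - 2^3*3^1 *61^1 * 971^1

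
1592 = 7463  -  5871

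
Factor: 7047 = 3^5*29^1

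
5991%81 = 78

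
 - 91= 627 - 718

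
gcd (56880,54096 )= 48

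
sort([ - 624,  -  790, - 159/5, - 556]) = [ - 790  , - 624,- 556, - 159/5] 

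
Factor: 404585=5^1*80917^1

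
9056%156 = 8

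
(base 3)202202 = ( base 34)GG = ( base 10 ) 560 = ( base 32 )HG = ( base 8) 1060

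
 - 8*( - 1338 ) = 10704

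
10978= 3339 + 7639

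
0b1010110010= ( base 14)374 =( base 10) 690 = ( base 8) 1262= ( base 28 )OI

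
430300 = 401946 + 28354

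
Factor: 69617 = 43^1* 1619^1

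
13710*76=1041960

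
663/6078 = 221/2026 = 0.11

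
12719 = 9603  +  3116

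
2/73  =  2/73 =0.03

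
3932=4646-714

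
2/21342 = 1/10671 = 0.00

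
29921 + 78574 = 108495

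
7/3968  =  7/3968 = 0.00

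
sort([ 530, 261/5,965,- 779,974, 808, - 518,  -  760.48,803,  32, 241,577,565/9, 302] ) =[  -  779, - 760.48, - 518,32, 261/5,565/9,241,302,  530, 577,803,808,965,974]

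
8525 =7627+898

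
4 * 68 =272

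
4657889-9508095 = -4850206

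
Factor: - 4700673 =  - 3^4*131^1*443^1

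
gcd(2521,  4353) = 1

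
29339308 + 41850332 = 71189640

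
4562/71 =4562/71 = 64.25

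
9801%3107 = 480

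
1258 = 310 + 948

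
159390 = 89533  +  69857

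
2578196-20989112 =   -  18410916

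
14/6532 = 7/3266 = 0.00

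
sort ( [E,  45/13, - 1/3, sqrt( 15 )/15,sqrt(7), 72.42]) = [ - 1/3,sqrt(15)/15,sqrt(7),  E,45/13, 72.42]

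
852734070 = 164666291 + 688067779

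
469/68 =469/68 = 6.90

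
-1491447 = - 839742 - 651705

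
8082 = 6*1347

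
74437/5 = 74437/5 = 14887.40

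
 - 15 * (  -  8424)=126360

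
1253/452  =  2 + 349/452  =  2.77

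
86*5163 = 444018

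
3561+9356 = 12917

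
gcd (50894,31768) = 2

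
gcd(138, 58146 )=6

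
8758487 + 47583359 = 56341846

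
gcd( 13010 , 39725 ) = 5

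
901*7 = 6307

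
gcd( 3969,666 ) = 9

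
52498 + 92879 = 145377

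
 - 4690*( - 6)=28140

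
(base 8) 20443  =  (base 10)8483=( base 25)de8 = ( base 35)6wd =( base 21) j4k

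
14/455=2/65  =  0.03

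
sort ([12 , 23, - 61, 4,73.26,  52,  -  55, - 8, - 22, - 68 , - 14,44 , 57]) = [ - 68, -61,  -  55, - 22 , - 14, - 8, 4, 12, 23, 44, 52,  57,73.26]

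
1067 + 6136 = 7203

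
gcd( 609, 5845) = 7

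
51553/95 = 542+63/95=542.66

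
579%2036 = 579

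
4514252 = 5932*761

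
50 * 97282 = 4864100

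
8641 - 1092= 7549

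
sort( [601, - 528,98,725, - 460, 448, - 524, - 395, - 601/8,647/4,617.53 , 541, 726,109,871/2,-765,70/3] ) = [  -  765, -528, - 524,-460, - 395, - 601/8,70/3,98,109,  647/4, 871/2,448, 541,  601,617.53,725, 726]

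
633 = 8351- 7718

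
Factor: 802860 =2^2*3^1 * 5^1*13381^1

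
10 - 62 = -52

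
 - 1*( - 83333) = 83333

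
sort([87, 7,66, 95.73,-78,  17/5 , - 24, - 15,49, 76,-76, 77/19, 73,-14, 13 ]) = [ - 78, - 76, - 24, - 15, - 14, 17/5, 77/19, 7, 13, 49 , 66,73, 76 , 87, 95.73 ]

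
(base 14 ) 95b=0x735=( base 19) 522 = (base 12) 1099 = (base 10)1845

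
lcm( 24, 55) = 1320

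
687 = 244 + 443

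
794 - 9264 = - 8470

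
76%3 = 1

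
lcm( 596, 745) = 2980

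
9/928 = 9/928= 0.01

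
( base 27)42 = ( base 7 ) 215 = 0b1101110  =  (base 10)110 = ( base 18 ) 62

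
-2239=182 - 2421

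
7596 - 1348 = 6248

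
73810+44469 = 118279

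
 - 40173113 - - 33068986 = -7104127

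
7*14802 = 103614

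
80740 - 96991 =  - 16251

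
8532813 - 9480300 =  - 947487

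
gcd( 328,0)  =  328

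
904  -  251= 653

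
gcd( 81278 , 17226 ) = 2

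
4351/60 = 72 + 31/60 = 72.52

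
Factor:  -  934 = - 2^1*467^1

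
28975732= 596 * 48617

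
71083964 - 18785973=52297991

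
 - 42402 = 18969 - 61371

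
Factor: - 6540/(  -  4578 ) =10/7  =  2^1*5^1 * 7^( - 1 ) 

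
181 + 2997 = 3178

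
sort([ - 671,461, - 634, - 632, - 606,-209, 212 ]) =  [ - 671,-634, - 632, - 606, - 209, 212,461] 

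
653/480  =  1 + 173/480 = 1.36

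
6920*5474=37880080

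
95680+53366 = 149046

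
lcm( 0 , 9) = 0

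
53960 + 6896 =60856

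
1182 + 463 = 1645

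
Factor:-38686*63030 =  - 2^2*3^1 * 5^1 *11^1 * 23^1 * 29^2*191^1 = - 2438378580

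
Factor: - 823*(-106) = 87238 = 2^1*53^1*823^1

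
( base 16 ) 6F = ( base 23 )4J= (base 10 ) 111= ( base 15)76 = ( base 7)216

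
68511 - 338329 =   -  269818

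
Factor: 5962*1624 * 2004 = 19403305152 = 2^6*3^1*7^1*11^1*29^1*167^1*271^1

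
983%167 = 148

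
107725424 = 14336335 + 93389089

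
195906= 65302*3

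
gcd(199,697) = 1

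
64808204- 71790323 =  - 6982119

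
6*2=12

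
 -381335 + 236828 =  - 144507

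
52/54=26/27 =0.96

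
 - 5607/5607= -1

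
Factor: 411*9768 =2^3*3^2*11^1*37^1*137^1 = 4014648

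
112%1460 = 112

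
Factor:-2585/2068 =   -  2^( - 2) * 5^1=   - 5/4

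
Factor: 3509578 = 2^1*157^1*11177^1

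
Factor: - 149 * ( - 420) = 2^2 * 3^1*5^1*7^1*149^1 = 62580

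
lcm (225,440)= 19800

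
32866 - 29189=3677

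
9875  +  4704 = 14579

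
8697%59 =24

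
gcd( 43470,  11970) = 630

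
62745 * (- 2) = - 125490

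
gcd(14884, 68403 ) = 1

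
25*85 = 2125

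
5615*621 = 3486915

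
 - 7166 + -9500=-16666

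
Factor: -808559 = -808559^1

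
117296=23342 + 93954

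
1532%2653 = 1532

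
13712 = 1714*8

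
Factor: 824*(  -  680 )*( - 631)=2^6 * 5^1 * 17^1*103^1*631^1 = 353561920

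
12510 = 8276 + 4234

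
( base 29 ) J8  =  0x22F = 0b1000101111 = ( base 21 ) 15D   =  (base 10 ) 559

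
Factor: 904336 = 2^4*29^1 * 1949^1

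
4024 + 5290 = 9314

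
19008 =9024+9984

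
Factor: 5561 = 67^1*83^1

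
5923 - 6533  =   - 610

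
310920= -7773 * (-40 )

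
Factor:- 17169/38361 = -5723/12787 = -19^( - 1 )*59^1*97^1 * 673^( - 1) 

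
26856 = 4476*6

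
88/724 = 22/181 = 0.12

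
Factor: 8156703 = 3^1 * 2718901^1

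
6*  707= 4242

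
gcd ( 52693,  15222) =1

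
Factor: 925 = 5^2 * 37^1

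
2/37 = 2/37  =  0.05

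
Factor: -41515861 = -113^1*367397^1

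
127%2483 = 127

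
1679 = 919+760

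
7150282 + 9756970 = 16907252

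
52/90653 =52/90653  =  0.00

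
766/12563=766/12563 = 0.06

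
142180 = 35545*4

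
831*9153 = 7606143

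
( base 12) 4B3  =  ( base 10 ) 711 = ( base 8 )1307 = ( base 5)10321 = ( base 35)KB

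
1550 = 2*775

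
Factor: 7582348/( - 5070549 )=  - 2^2*3^ ( - 1)*11^( - 1) * 19^( - 1)*8087^( - 1)*  1895587^1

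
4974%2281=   412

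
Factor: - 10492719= - 3^1*37^1*94529^1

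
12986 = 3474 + 9512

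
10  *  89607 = 896070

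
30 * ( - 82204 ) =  - 2466120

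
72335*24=1736040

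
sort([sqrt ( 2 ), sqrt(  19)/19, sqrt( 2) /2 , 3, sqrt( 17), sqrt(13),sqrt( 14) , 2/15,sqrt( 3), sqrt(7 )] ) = [ 2/15, sqrt(19)/19 , sqrt ( 2 ) /2, sqrt(2 ),sqrt (3 ) , sqrt( 7 ) , 3,  sqrt (13),sqrt (14), sqrt ( 17 ) ] 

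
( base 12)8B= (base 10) 107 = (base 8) 153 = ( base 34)35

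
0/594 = 0 = 0.00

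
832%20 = 12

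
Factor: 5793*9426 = 2^1 *3^2*1571^1*1931^1=54604818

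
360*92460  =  33285600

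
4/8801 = 4/8801=0.00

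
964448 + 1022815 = 1987263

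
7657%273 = 13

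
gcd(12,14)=2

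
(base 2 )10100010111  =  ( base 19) 3BB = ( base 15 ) 5bd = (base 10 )1303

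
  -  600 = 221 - 821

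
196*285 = 55860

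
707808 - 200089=507719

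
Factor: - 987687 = - 3^3*  157^1 * 233^1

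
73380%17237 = 4432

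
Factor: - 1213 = - 1213^1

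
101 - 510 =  - 409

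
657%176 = 129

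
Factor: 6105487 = 6105487^1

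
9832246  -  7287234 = 2545012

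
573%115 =113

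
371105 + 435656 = 806761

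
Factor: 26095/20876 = 5/4 = 2^(-2 )*5^1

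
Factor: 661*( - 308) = -2^2 * 7^1*11^1 * 661^1 = -  203588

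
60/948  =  5/79=0.06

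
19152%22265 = 19152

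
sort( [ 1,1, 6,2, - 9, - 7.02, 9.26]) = [ - 9,-7.02,  1,1,2,6, 9.26 ]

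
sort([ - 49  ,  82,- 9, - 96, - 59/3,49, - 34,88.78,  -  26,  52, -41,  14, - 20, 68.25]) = [ - 96, - 49, - 41,-34, - 26, - 20, - 59/3, - 9 , 14, 49,52, 68.25,82, 88.78]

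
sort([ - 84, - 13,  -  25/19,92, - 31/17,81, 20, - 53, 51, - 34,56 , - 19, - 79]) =[ - 84, - 79, - 53, - 34,-19,  -  13, -31/17, - 25/19, 20,51, 56, 81,92] 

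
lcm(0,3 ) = 0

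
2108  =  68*31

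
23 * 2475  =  56925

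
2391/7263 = 797/2421 = 0.33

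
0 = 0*154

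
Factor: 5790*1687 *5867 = 2^1*3^1*5^1*7^1 * 193^1 *241^1*5867^1 =57307271910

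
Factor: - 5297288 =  - 2^3 * 67^1*9883^1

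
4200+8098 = 12298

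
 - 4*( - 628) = 2512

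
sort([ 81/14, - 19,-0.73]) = [ - 19, - 0.73, 81/14 ]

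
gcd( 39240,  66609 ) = 9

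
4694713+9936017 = 14630730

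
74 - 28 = 46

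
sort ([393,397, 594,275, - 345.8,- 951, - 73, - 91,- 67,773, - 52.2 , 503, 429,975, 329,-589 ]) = [-951, - 589,-345.8, - 91,-73 ,-67,-52.2,275,329, 393,397,429 , 503,594, 773,  975]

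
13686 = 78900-65214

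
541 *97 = 52477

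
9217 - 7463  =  1754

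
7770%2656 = 2458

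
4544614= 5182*877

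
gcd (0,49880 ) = 49880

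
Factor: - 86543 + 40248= -46295= - 5^1*47^1 * 197^1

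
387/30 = 129/10 = 12.90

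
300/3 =100 = 100.00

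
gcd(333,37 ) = 37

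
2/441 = 2/441= 0.00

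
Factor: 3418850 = 2^1 * 5^2*101^1*677^1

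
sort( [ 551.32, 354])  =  [ 354,551.32]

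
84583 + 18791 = 103374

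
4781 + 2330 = 7111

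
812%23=7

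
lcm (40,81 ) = 3240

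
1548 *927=1434996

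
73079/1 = 73079 = 73079.00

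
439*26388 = 11584332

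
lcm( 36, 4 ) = 36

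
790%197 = 2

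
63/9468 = 7/1052 = 0.01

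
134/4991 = 134/4991 = 0.03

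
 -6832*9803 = -66974096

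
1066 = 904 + 162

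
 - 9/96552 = -1 + 10727/10728 = -0.00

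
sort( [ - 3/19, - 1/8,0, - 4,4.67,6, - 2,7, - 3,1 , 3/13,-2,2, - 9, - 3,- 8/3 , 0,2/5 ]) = [ - 9 , - 4,- 3, - 3,-8/3,-2, - 2, - 3/19, - 1/8  ,  0,0, 3/13,2/5, 1,2, 4.67,6,7] 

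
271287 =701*387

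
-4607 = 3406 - 8013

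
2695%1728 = 967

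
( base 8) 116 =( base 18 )46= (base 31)2G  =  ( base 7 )141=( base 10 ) 78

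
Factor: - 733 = -733^1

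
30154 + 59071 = 89225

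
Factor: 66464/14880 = 3^( - 1 )*5^( - 1)*67^1 = 67/15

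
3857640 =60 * 64294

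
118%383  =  118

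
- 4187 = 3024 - 7211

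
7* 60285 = 421995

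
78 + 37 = 115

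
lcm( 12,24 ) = 24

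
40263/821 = 49+34/821  =  49.04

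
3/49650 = 1/16550 = 0.00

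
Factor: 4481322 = 2^1*3^1*127^1*5881^1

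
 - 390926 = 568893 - 959819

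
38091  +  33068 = 71159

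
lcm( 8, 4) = 8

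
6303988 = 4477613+1826375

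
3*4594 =13782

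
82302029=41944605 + 40357424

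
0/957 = 0 = 0.00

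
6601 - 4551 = 2050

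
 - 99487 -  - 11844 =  - 87643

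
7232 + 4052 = 11284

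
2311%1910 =401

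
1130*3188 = 3602440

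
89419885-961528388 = -872108503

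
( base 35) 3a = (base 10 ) 115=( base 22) 55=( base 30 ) 3P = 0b1110011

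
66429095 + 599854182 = 666283277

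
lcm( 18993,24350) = 949650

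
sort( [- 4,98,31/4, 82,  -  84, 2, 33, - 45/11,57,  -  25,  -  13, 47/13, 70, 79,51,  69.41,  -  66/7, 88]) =[  -  84,  -  25, - 13  , - 66/7,-45/11,  -  4,2, 47/13, 31/4, 33, 51, 57, 69.41,70,79 , 82,88, 98]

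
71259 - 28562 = 42697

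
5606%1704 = 494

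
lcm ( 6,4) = 12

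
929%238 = 215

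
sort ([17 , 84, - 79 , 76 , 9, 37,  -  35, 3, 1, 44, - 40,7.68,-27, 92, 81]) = [ - 79, - 40, - 35,-27, 1 , 3,7.68, 9, 17, 37,44,  76 , 81, 84,92]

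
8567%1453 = 1302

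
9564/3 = 3188  =  3188.00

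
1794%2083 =1794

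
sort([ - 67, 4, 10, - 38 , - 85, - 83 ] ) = [  -  85, - 83, - 67, - 38,  4, 10] 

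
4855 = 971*5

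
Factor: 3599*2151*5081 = 39334302369=3^2*59^1*61^1*239^1*5081^1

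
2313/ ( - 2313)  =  -1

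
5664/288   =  19 + 2/3 = 19.67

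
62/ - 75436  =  -1  +  37687/37718 = - 0.00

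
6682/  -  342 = -3341/171= - 19.54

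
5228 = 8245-3017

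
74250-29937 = 44313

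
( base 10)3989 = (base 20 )9j9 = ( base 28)52d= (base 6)30245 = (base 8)7625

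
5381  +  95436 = 100817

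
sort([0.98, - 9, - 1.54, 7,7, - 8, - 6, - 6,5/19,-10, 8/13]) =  [  -  10,-9, - 8,-6,-6,-1.54, 5/19, 8/13, 0.98,7, 7]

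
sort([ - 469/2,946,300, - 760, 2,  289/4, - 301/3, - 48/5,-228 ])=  [ -760, - 469/2 , - 228, - 301/3,- 48/5 , 2,  289/4, 300 , 946]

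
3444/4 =861 = 861.00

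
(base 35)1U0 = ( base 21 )537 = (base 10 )2275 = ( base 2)100011100011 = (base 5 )33100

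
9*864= 7776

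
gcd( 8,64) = 8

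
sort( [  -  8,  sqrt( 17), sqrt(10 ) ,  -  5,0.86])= [ - 8,  -  5,0.86,sqrt( 10),sqrt( 17 )]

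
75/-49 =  - 2 + 23/49 = - 1.53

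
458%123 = 89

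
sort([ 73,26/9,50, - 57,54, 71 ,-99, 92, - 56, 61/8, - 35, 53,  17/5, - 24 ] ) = [ - 99, - 57,  -  56 , - 35, - 24,26/9, 17/5,61/8,  50, 53,54,71  ,  73,92] 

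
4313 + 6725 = 11038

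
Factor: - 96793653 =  - 3^1*11^1*101^1*113^1*257^1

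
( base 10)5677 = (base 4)1120231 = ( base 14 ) 20d7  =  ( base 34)4ux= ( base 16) 162D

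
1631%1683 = 1631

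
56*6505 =364280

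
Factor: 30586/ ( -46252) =-41/62 = -  2^(  -  1 )*31^( - 1) * 41^1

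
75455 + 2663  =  78118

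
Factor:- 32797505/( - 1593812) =2^( - 2)*5^1*11^( - 2)*13^1*17^1*37^( - 1)*67^1*89^(  -  1)*443^1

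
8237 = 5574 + 2663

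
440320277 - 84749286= 355570991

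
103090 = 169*610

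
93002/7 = 13286 = 13286.00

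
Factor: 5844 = 2^2 * 3^1*487^1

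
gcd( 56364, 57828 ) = 732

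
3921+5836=9757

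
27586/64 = 13793/32= 431.03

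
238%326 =238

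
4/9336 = 1/2334 = 0.00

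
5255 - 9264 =  -  4009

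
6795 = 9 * 755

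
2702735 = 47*57505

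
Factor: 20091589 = 7^1 * 2870227^1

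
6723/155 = 43 + 58/155 = 43.37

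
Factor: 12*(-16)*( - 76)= 2^8*3^1*19^1 = 14592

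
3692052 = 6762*546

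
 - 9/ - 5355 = 1/595 = 0.00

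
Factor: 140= 2^2*5^1  *7^1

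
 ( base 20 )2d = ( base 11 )49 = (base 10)53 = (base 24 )25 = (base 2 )110101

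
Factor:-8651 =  - 41^1 * 211^1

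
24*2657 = 63768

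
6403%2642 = 1119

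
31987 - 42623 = - 10636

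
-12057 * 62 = - 747534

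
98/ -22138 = - 1+11020/11069 =- 0.00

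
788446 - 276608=511838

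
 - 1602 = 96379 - 97981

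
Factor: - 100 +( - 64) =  - 2^2*41^1 =- 164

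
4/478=2/239 =0.01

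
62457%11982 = 2547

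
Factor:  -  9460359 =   -  3^2 * 1051151^1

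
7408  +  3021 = 10429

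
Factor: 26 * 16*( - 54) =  - 22464=- 2^6*3^3 * 13^1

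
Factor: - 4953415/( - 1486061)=67855/20357=5^1*41^1 * 331^1*20357^( - 1) 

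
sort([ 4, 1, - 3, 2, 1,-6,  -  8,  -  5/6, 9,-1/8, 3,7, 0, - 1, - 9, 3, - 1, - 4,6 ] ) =[  -  9,  -  8,-6,-4,-3 ,  -  1,-1, -5/6,-1/8, 0, 1, 1, 2 , 3, 3  ,  4, 6, 7,9 ] 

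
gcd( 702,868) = 2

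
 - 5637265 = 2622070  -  8259335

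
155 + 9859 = 10014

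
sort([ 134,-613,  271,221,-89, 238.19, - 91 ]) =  [ -613, - 91, - 89,134,221, 238.19, 271]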